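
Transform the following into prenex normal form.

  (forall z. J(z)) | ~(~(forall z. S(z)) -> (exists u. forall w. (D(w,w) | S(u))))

forall z. exists u1. forall u. exists w. (J(z) | ~S(u1) & ~D(w,w) & ~S(u))

First replace A → B with ¬A ∨ B.
  (forall z. J(z)) | ~(~~(forall z. S(z)) | (exists u. forall w. (D(w,w) | S(u))))
Push ¬ through the quantifiers and connectives to reach negation normal form:
  (forall z. J(z)) | (exists z. ~S(z)) & (forall u. exists w. (~D(w,w) & ~S(u)))
Give each quantifier a distinct variable: z↦u1.
  (forall z. J(z)) | (exists u1. ~S(u1)) & (forall u. exists w. (~D(w,w) & ~S(u)))
Extract every quantifier outward, since the variables are now distinct and don't occur free across branches:
  forall z. exists u1. forall u. exists w. (J(z) | ~S(u1) & ~D(w,w) & ~S(u))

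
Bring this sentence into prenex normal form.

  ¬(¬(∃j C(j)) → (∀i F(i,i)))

First replace A → B with ¬A ∨ B.
  ¬(¬¬(∃j C(j)) ∨ (∀i F(i,i)))
Push ¬ through the quantifiers and connectives to reach negation normal form:
  (∀j ¬C(j)) ∧ (∃i ¬F(i,i))
Finally move all quantifiers to the prefix:
  ∀j ∃i (¬C(j) ∧ ¬F(i,i))

∀j ∃i (¬C(j) ∧ ¬F(i,i))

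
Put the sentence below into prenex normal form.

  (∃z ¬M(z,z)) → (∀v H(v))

∀z ∀v (M(z,z) ∨ H(v))

Eliminate → and ↔ using ¬ and ∨.
  ¬(∃z ¬M(z,z)) ∨ (∀v H(v))
Drive negations inward (¬∀x A ≡ ∃x ¬A, ¬∃x A ≡ ∀x ¬A, De Morgan for ∧/∨):
  (∀z M(z,z)) ∨ (∀v H(v))
All bound variables are already distinct, so no renaming is needed.
Pull the quantifiers to the front (each side's bound variable is not free in the other side):
  ∀z ∀v (M(z,z) ∨ H(v))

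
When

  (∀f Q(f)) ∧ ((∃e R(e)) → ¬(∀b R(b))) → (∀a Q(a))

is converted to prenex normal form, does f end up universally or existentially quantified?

Rewrite implications/biconditionals: A → B as ¬A ∨ B.
  ¬((∀f Q(f)) ∧ (¬(∃e R(e)) ∨ ¬(∀b R(b)))) ∨ (∀a Q(a))
Push ¬ through the quantifiers and connectives to reach negation normal form:
  (∃f ¬Q(f)) ∨ (∃e R(e)) ∧ (∀b R(b)) ∨ (∀a Q(a))
All bound variables are already distinct, so no renaming is needed.
Extract every quantifier outward, since the variables are now distinct and don't occur free across branches:
  ∃f ∃e ∀b ∀a (¬Q(f) ∨ R(e) ∧ R(b) ∨ Q(a))
The quantifier ∀f sits under an odd number of negations (counting the antecedent side of each →), so it flips to ∃f.

existential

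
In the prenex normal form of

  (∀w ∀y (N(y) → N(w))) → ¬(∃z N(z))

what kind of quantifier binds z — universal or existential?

Eliminate → and ↔ using ¬ and ∨.
  ¬(∀w ∀y (¬N(y) ∨ N(w))) ∨ ¬(∃z N(z))
Drive negations inward (¬∀x A ≡ ∃x ¬A, ¬∃x A ≡ ∀x ¬A, De Morgan for ∧/∨):
  (∃w ∃y (N(y) ∧ ¬N(w))) ∨ (∀z ¬N(z))
Extract every quantifier outward, since the variables are now distinct and don't occur free across branches:
  ∃w ∃y ∀z (N(y) ∧ ¬N(w) ∨ ¬N(z))
The quantifier ∃z sits under an odd number of negations (counting the antecedent side of each →), so it flips to ∀z.

universal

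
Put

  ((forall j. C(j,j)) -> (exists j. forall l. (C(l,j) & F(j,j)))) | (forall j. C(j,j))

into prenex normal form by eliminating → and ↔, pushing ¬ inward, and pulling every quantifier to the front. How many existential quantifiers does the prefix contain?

2

Rewrite implications/biconditionals: A → B as ¬A ∨ B.
  ~(forall j. C(j,j)) | (exists j. forall l. (C(l,j) & F(j,j))) | (forall j. C(j,j))
Push ¬ through the quantifiers and connectives to reach negation normal form:
  (exists j. ~C(j,j)) | (exists j. forall l. (C(l,j) & F(j,j))) | (forall j. C(j,j))
Standardize variables apart so no two quantifiers bind the same name: j↦u1, j↦y.
  (exists j. ~C(j,j)) | (exists u1. forall l. (C(l,u1) & F(u1,u1))) | (forall y. C(y,y))
Finally move all quantifiers to the prefix:
  exists j. exists u1. forall l. forall y. (~C(j,j) | C(l,u1) & F(u1,u1) | C(y,y))
The prefix is exists j exists u1 forall l forall y: 2 universal, 2 existential.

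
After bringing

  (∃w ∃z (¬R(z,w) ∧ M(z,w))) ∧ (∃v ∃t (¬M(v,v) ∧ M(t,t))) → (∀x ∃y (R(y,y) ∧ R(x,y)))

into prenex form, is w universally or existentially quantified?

Rewrite implications/biconditionals: A → B as ¬A ∨ B.
  ¬((∃w ∃z (¬R(z,w) ∧ M(z,w))) ∧ (∃v ∃t (¬M(v,v) ∧ M(t,t)))) ∨ (∀x ∃y (R(y,y) ∧ R(x,y)))
Move each ¬ inward, flipping quantifiers it crosses:
  (∀w ∀z (R(z,w) ∨ ¬M(z,w))) ∨ (∀v ∀t (M(v,v) ∨ ¬M(t,t))) ∨ (∀x ∃y (R(y,y) ∧ R(x,y)))
Finally move all quantifiers to the prefix:
  ∀w ∀z ∀v ∀t ∀x ∃y (R(z,w) ∨ ¬M(z,w) ∨ M(v,v) ∨ ¬M(t,t) ∨ R(y,y) ∧ R(x,y))
The quantifier ∃w sits under an odd number of negations (counting the antecedent side of each →), so it flips to ∀w.

universal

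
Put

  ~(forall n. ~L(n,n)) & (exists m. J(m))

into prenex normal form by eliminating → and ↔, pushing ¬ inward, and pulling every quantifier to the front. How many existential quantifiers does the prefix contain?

Push ¬ through the quantifiers and connectives to reach negation normal form:
  (exists n. L(n,n)) & (exists m. J(m))
All bound variables are already distinct, so no renaming is needed.
Pull the quantifiers to the front (each side's bound variable is not free in the other side):
  exists n. exists m. (L(n,n) & J(m))
The prefix is exists n exists m: 0 universal, 2 existential.

2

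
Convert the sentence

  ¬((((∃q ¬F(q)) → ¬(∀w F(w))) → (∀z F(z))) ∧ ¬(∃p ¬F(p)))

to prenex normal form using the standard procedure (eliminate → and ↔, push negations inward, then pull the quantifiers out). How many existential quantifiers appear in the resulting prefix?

3

First replace A → B with ¬A ∨ B.
  ¬((¬(¬(∃q ¬F(q)) ∨ ¬(∀w F(w))) ∨ (∀z F(z))) ∧ ¬(∃p ¬F(p)))
Move each ¬ inward, flipping quantifiers it crosses:
  ((∀q F(q)) ∨ (∃w ¬F(w))) ∧ (∃z ¬F(z)) ∨ (∃p ¬F(p))
Finally move all quantifiers to the prefix:
  ∀q ∃w ∃z ∃p ((F(q) ∨ ¬F(w)) ∧ ¬F(z) ∨ ¬F(p))
The prefix is ∀q ∃w ∃z ∃p: 1 universal, 3 existential.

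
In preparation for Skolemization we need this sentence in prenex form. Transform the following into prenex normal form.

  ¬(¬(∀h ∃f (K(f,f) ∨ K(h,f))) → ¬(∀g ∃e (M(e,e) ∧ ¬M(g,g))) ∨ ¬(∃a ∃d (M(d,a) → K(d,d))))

∃h ∀f ∀g ∃e ∃a ∃d (¬K(f,f) ∧ ¬K(h,f) ∧ M(e,e) ∧ ¬M(g,g) ∧ (¬M(d,a) ∨ K(d,d)))

First replace A → B with ¬A ∨ B.
  ¬(¬¬(∀h ∃f (K(f,f) ∨ K(h,f))) ∨ ¬(∀g ∃e (M(e,e) ∧ ¬M(g,g))) ∨ ¬(∃a ∃d (¬M(d,a) ∨ K(d,d))))
Move each ¬ inward, flipping quantifiers it crosses:
  (∃h ∀f (¬K(f,f) ∧ ¬K(h,f))) ∧ (∀g ∃e (M(e,e) ∧ ¬M(g,g))) ∧ (∃a ∃d (¬M(d,a) ∨ K(d,d)))
Finally move all quantifiers to the prefix:
  ∃h ∀f ∀g ∃e ∃a ∃d (¬K(f,f) ∧ ¬K(h,f) ∧ M(e,e) ∧ ¬M(g,g) ∧ (¬M(d,a) ∨ K(d,d)))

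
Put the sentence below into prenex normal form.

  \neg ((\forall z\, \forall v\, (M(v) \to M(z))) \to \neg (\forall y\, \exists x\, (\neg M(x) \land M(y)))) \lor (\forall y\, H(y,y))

\forall z\, \forall v\, \forall y\, \exists x\, \forall u\, ((\neg M(v) \lor M(z)) \land \neg M(x) \land M(y) \lor H(u,u))

Rewrite implications/biconditionals: A → B as ¬A ∨ B.
  \neg (\neg (\forall z\, \forall v\, (\neg M(v) \lor M(z))) \lor \neg (\forall y\, \exists x\, (\neg M(x) \land M(y)))) \lor (\forall y\, H(y,y))
Drive negations inward (¬∀x A ≡ ∃x ¬A, ¬∃x A ≡ ∀x ¬A, De Morgan for ∧/∨):
  (\forall z\, \forall v\, (\neg M(v) \lor M(z))) \land (\forall y\, \exists x\, (\neg M(x) \land M(y))) \lor (\forall y\, H(y,y))
Give each quantifier a distinct variable: y↦u.
  (\forall z\, \forall v\, (\neg M(v) \lor M(z))) \land (\forall y\, \exists x\, (\neg M(x) \land M(y))) \lor (\forall u\, H(u,u))
Pull the quantifiers to the front (each side's bound variable is not free in the other side):
  \forall z\, \forall v\, \forall y\, \exists x\, \forall u\, ((\neg M(v) \lor M(z)) \land \neg M(x) \land M(y) \lor H(u,u))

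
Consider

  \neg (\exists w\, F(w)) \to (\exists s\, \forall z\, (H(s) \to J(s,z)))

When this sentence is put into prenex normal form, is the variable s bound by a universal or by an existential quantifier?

First replace A → B with ¬A ∨ B.
  \neg \neg (\exists w\, F(w)) \lor (\exists s\, \forall z\, (\neg H(s) \lor J(s,z)))
Push ¬ through the quantifiers and connectives to reach negation normal form:
  (\exists w\, F(w)) \lor (\exists s\, \forall z\, (\neg H(s) \lor J(s,z)))
All bound variables are already distinct, so no renaming is needed.
Pull the quantifiers to the front (each side's bound variable is not free in the other side):
  \exists w\, \exists s\, \forall z\, (F(w) \lor \neg H(s) \lor J(s,z))
The quantifier \exists s sits under an even number of negations (counting the antecedent side of each →), so it remains existential.

existential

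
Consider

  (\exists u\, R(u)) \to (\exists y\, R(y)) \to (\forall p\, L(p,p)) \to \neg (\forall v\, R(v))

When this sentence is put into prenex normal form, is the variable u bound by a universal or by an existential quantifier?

First replace A → B with ¬A ∨ B.
  \neg (\exists u\, R(u)) \lor \neg (\exists y\, R(y)) \lor \neg (\forall p\, L(p,p)) \lor \neg (\forall v\, R(v))
Push ¬ through the quantifiers and connectives to reach negation normal form:
  (\forall u\, \neg R(u)) \lor (\forall y\, \neg R(y)) \lor (\exists p\, \neg L(p,p)) \lor (\exists v\, \neg R(v))
All bound variables are already distinct, so no renaming is needed.
Pull the quantifiers to the front (each side's bound variable is not free in the other side):
  \forall u\, \forall y\, \exists p\, \exists v\, (\neg R(u) \lor \neg R(y) \lor \neg L(p,p) \lor \neg R(v))
The quantifier \exists u sits under an odd number of negations (counting the antecedent side of each →), so it flips to \forall u.

universal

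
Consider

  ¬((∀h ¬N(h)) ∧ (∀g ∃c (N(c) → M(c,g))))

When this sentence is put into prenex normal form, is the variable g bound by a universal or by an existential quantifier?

existential

Eliminate → and ↔ using ¬ and ∨.
  ¬((∀h ¬N(h)) ∧ (∀g ∃c (¬N(c) ∨ M(c,g))))
Push ¬ through the quantifiers and connectives to reach negation normal form:
  (∃h N(h)) ∨ (∃g ∀c (N(c) ∧ ¬M(c,g)))
All bound variables are already distinct, so no renaming is needed.
Extract every quantifier outward, since the variables are now distinct and don't occur free across branches:
  ∃h ∃g ∀c (N(h) ∨ N(c) ∧ ¬M(c,g))
The quantifier ∀g sits under an odd number of negations (counting the antecedent side of each →), so it flips to ∃g.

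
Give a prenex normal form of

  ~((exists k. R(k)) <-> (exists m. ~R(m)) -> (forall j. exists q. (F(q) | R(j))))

Eliminate → and ↔ using ¬ and ∨; A ↔ B as (¬A ∨ B) ∧ (¬B ∨ A).
  ~((~(exists k. R(k)) | ~(exists m. ~R(m)) | (forall j. exists q. (F(q) | R(j)))) & (~(~(exists m. ~R(m)) | (forall j. exists q. (F(q) | R(j)))) | (exists k. R(k))))
Move each ¬ inward, flipping quantifiers it crosses:
  (exists k. R(k)) & (exists m. ~R(m)) & (exists j. forall q. (~F(q) & ~R(j))) | ((forall m. R(m)) | (forall j. exists q. (F(q) | R(j)))) & (forall k. ~R(k))
Rename bound variables to avoid capture: m↦z1, j↦x1, q↦a, k↦v.
  (exists k. R(k)) & (exists m. ~R(m)) & (exists j. forall q. (~F(q) & ~R(j))) | ((forall z1. R(z1)) | (forall x1. exists a. (F(a) | R(x1)))) & (forall v. ~R(v))
Finally move all quantifiers to the prefix:
  exists k. exists m. exists j. forall q. forall z1. forall x1. exists a. forall v. (R(k) & ~R(m) & ~F(q) & ~R(j) | (R(z1) | F(a) | R(x1)) & ~R(v))

exists k. exists m. exists j. forall q. forall z1. forall x1. exists a. forall v. (R(k) & ~R(m) & ~F(q) & ~R(j) | (R(z1) | F(a) | R(x1)) & ~R(v))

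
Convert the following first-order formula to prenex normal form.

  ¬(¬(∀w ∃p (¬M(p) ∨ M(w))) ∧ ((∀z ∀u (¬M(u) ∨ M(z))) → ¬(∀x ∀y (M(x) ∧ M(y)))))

∀w ∃p ∀z ∀u ∀x ∀y (¬M(p) ∨ M(w) ∨ (¬M(u) ∨ M(z)) ∧ M(x) ∧ M(y))

Eliminate → and ↔ using ¬ and ∨.
  ¬(¬(∀w ∃p (¬M(p) ∨ M(w))) ∧ (¬(∀z ∀u (¬M(u) ∨ M(z))) ∨ ¬(∀x ∀y (M(x) ∧ M(y)))))
Push ¬ through the quantifiers and connectives to reach negation normal form:
  (∀w ∃p (¬M(p) ∨ M(w))) ∨ (∀z ∀u (¬M(u) ∨ M(z))) ∧ (∀x ∀y (M(x) ∧ M(y)))
Finally move all quantifiers to the prefix:
  ∀w ∃p ∀z ∀u ∀x ∀y (¬M(p) ∨ M(w) ∨ (¬M(u) ∨ M(z)) ∧ M(x) ∧ M(y))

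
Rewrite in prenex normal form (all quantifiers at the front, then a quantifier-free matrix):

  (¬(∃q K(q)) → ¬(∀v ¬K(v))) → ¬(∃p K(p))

First replace A → B with ¬A ∨ B.
  ¬(¬¬(∃q K(q)) ∨ ¬(∀v ¬K(v))) ∨ ¬(∃p K(p))
Push ¬ through the quantifiers and connectives to reach negation normal form:
  (∀q ¬K(q)) ∧ (∀v ¬K(v)) ∨ (∀p ¬K(p))
Finally move all quantifiers to the prefix:
  ∀q ∀v ∀p (¬K(q) ∧ ¬K(v) ∨ ¬K(p))

∀q ∀v ∀p (¬K(q) ∧ ¬K(v) ∨ ¬K(p))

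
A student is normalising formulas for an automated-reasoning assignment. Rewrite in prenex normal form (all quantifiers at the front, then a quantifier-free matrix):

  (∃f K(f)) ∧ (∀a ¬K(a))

Finally move all quantifiers to the prefix:
  ∃f ∀a (K(f) ∧ ¬K(a))

∃f ∀a (K(f) ∧ ¬K(a))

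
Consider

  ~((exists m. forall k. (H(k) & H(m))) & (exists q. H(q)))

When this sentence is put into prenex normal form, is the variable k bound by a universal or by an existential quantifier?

Move each ¬ inward, flipping quantifiers it crosses:
  (forall m. exists k. (~H(k) | ~H(m))) | (forall q. ~H(q))
All bound variables are already distinct, so no renaming is needed.
Finally move all quantifiers to the prefix:
  forall m. exists k. forall q. (~H(k) | ~H(m) | ~H(q))
The quantifier forall k sits under an odd number of negations, so it flips to exists k.

existential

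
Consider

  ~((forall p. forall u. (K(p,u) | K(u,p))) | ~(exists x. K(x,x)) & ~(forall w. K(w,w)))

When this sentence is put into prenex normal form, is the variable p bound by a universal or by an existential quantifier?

existential

Drive negations inward (¬∀x A ≡ ∃x ¬A, ¬∃x A ≡ ∀x ¬A, De Morgan for ∧/∨):
  (exists p. exists u. (~K(p,u) & ~K(u,p))) & ((exists x. K(x,x)) | (forall w. K(w,w)))
All bound variables are already distinct, so no renaming is needed.
Pull the quantifiers to the front (each side's bound variable is not free in the other side):
  exists p. exists u. exists x. forall w. (~K(p,u) & ~K(u,p) & (K(x,x) | K(w,w)))
The quantifier forall p sits under an odd number of negations, so it flips to exists p.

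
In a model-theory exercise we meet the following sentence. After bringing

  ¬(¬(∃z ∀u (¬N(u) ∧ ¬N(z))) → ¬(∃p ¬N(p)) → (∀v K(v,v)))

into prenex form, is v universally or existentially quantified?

existential

First replace A → B with ¬A ∨ B.
  ¬(¬¬(∃z ∀u (¬N(u) ∧ ¬N(z))) ∨ ¬¬(∃p ¬N(p)) ∨ (∀v K(v,v)))
Move each ¬ inward, flipping quantifiers it crosses:
  (∀z ∃u (N(u) ∨ N(z))) ∧ (∀p N(p)) ∧ (∃v ¬K(v,v))
All bound variables are already distinct, so no renaming is needed.
Pull the quantifiers to the front (each side's bound variable is not free in the other side):
  ∀z ∃u ∀p ∃v ((N(u) ∨ N(z)) ∧ N(p) ∧ ¬K(v,v))
The quantifier ∀v sits under an odd number of negations (counting the antecedent side of each →), so it flips to ∃v.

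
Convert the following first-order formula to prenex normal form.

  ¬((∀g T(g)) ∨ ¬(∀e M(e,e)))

Push ¬ through the quantifiers and connectives to reach negation normal form:
  (∃g ¬T(g)) ∧ (∀e M(e,e))
Finally move all quantifiers to the prefix:
  ∃g ∀e (¬T(g) ∧ M(e,e))

∃g ∀e (¬T(g) ∧ M(e,e))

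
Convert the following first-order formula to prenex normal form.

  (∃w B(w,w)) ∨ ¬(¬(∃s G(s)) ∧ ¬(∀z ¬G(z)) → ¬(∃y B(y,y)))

Rewrite implications/biconditionals: A → B as ¬A ∨ B.
  (∃w B(w,w)) ∨ ¬(¬(¬(∃s G(s)) ∧ ¬(∀z ¬G(z))) ∨ ¬(∃y B(y,y)))
Drive negations inward (¬∀x A ≡ ∃x ¬A, ¬∃x A ≡ ∀x ¬A, De Morgan for ∧/∨):
  (∃w B(w,w)) ∨ (∀s ¬G(s)) ∧ (∃z G(z)) ∧ (∃y B(y,y))
All bound variables are already distinct, so no renaming is needed.
Finally move all quantifiers to the prefix:
  ∃w ∀s ∃z ∃y (B(w,w) ∨ ¬G(s) ∧ G(z) ∧ B(y,y))

∃w ∀s ∃z ∃y (B(w,w) ∨ ¬G(s) ∧ G(z) ∧ B(y,y))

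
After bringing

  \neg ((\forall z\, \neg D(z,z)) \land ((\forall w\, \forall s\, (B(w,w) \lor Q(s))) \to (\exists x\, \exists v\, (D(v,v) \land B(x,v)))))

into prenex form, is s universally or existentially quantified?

universal

Rewrite implications/biconditionals: A → B as ¬A ∨ B.
  \neg ((\forall z\, \neg D(z,z)) \land (\neg (\forall w\, \forall s\, (B(w,w) \lor Q(s))) \lor (\exists x\, \exists v\, (D(v,v) \land B(x,v)))))
Drive negations inward (¬∀x A ≡ ∃x ¬A, ¬∃x A ≡ ∀x ¬A, De Morgan for ∧/∨):
  (\exists z\, D(z,z)) \lor (\forall w\, \forall s\, (B(w,w) \lor Q(s))) \land (\forall x\, \forall v\, (\neg D(v,v) \lor \neg B(x,v)))
All bound variables are already distinct, so no renaming is needed.
Extract every quantifier outward, since the variables are now distinct and don't occur free across branches:
  \exists z\, \forall w\, \forall s\, \forall x\, \forall v\, (D(z,z) \lor (B(w,w) \lor Q(s)) \land (\neg D(v,v) \lor \neg B(x,v)))
The quantifier \forall s sits under an even number of negations (counting the antecedent side of each →), so it remains universal.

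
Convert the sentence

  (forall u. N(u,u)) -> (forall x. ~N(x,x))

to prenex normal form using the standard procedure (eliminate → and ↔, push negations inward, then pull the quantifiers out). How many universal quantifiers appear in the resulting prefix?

1

First replace A → B with ¬A ∨ B.
  ~(forall u. N(u,u)) | (forall x. ~N(x,x))
Drive negations inward (¬∀x A ≡ ∃x ¬A, ¬∃x A ≡ ∀x ¬A, De Morgan for ∧/∨):
  (exists u. ~N(u,u)) | (forall x. ~N(x,x))
All bound variables are already distinct, so no renaming is needed.
Finally move all quantifiers to the prefix:
  exists u. forall x. (~N(u,u) | ~N(x,x))
The prefix is exists u forall x: 1 universal, 1 existential.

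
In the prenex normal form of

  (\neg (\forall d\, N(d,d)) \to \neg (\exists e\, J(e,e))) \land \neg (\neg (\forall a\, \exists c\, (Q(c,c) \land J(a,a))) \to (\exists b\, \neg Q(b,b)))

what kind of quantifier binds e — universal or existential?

universal

Eliminate → and ↔ using ¬ and ∨.
  (\neg \neg (\forall d\, N(d,d)) \lor \neg (\exists e\, J(e,e))) \land \neg (\neg \neg (\forall a\, \exists c\, (Q(c,c) \land J(a,a))) \lor (\exists b\, \neg Q(b,b)))
Move each ¬ inward, flipping quantifiers it crosses:
  ((\forall d\, N(d,d)) \lor (\forall e\, \neg J(e,e))) \land (\exists a\, \forall c\, (\neg Q(c,c) \lor \neg J(a,a))) \land (\forall b\, Q(b,b))
All bound variables are already distinct, so no renaming is needed.
Finally move all quantifiers to the prefix:
  \forall d\, \forall e\, \exists a\, \forall c\, \forall b\, ((N(d,d) \lor \neg J(e,e)) \land (\neg Q(c,c) \lor \neg J(a,a)) \land Q(b,b))
The quantifier \exists e sits under an odd number of negations (counting the antecedent side of each →), so it flips to \forall e.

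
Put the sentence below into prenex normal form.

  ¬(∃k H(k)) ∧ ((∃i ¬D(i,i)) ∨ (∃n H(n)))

Move each ¬ inward, flipping quantifiers it crosses:
  (∀k ¬H(k)) ∧ ((∃i ¬D(i,i)) ∨ (∃n H(n)))
All bound variables are already distinct, so no renaming is needed.
Finally move all quantifiers to the prefix:
  ∀k ∃i ∃n (¬H(k) ∧ (¬D(i,i) ∨ H(n)))

∀k ∃i ∃n (¬H(k) ∧ (¬D(i,i) ∨ H(n)))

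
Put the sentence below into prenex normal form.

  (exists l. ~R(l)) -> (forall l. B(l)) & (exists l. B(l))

Rewrite implications/biconditionals: A → B as ¬A ∨ B.
  ~(exists l. ~R(l)) | (forall l. B(l)) & (exists l. B(l))
Push ¬ through the quantifiers and connectives to reach negation normal form:
  (forall l. R(l)) | (forall l. B(l)) & (exists l. B(l))
Standardize variables apart so no two quantifiers bind the same name: l↦x1, l↦w.
  (forall l. R(l)) | (forall x1. B(x1)) & (exists w. B(w))
Pull the quantifiers to the front (each side's bound variable is not free in the other side):
  forall l. forall x1. exists w. (R(l) | B(x1) & B(w))

forall l. forall x1. exists w. (R(l) | B(x1) & B(w))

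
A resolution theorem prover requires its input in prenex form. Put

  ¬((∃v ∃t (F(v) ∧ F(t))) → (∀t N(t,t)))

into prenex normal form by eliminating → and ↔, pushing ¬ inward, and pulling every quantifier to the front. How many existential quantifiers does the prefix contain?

First replace A → B with ¬A ∨ B.
  ¬(¬(∃v ∃t (F(v) ∧ F(t))) ∨ (∀t N(t,t)))
Push ¬ through the quantifiers and connectives to reach negation normal form:
  (∃v ∃t (F(v) ∧ F(t))) ∧ (∃t ¬N(t,t))
Give each quantifier a distinct variable: t↦w1.
  (∃v ∃t (F(v) ∧ F(t))) ∧ (∃w1 ¬N(w1,w1))
Finally move all quantifiers to the prefix:
  ∃v ∃t ∃w1 (F(v) ∧ F(t) ∧ ¬N(w1,w1))
The prefix is ∃v ∃t ∃w1: 0 universal, 3 existential.

3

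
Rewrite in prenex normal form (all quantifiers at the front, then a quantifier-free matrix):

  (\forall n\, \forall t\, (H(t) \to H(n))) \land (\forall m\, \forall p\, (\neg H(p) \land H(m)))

First replace A → B with ¬A ∨ B.
  (\forall n\, \forall t\, (\neg H(t) \lor H(n))) \land (\forall m\, \forall p\, (\neg H(p) \land H(m)))
All bound variables are already distinct, so no renaming is needed.
Pull the quantifiers to the front (each side's bound variable is not free in the other side):
  \forall n\, \forall t\, \forall m\, \forall p\, ((\neg H(t) \lor H(n)) \land \neg H(p) \land H(m))

\forall n\, \forall t\, \forall m\, \forall p\, ((\neg H(t) \lor H(n)) \land \neg H(p) \land H(m))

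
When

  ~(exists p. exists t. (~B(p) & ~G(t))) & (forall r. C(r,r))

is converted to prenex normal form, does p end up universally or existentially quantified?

Drive negations inward (¬∀x A ≡ ∃x ¬A, ¬∃x A ≡ ∀x ¬A, De Morgan for ∧/∨):
  (forall p. forall t. (B(p) | G(t))) & (forall r. C(r,r))
Pull the quantifiers to the front (each side's bound variable is not free in the other side):
  forall p. forall t. forall r. ((B(p) | G(t)) & C(r,r))
The quantifier exists p sits under an odd number of negations, so it flips to forall p.

universal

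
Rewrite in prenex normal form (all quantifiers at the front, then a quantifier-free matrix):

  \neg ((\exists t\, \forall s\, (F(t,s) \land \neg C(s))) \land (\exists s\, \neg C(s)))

\forall t\, \exists s\, \forall y\, (\neg F(t,s) \lor C(s) \lor C(y))

Drive negations inward (¬∀x A ≡ ∃x ¬A, ¬∃x A ≡ ∀x ¬A, De Morgan for ∧/∨):
  (\forall t\, \exists s\, (\neg F(t,s) \lor C(s))) \lor (\forall s\, C(s))
Standardize variables apart so no two quantifiers bind the same name: s↦y.
  (\forall t\, \exists s\, (\neg F(t,s) \lor C(s))) \lor (\forall y\, C(y))
Finally move all quantifiers to the prefix:
  \forall t\, \exists s\, \forall y\, (\neg F(t,s) \lor C(s) \lor C(y))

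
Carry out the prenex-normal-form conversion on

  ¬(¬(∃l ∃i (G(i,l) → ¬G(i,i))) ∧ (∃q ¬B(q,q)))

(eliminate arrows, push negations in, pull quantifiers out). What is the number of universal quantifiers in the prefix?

1

Rewrite implications/biconditionals: A → B as ¬A ∨ B.
  ¬(¬(∃l ∃i (¬G(i,l) ∨ ¬G(i,i))) ∧ (∃q ¬B(q,q)))
Drive negations inward (¬∀x A ≡ ∃x ¬A, ¬∃x A ≡ ∀x ¬A, De Morgan for ∧/∨):
  (∃l ∃i (¬G(i,l) ∨ ¬G(i,i))) ∨ (∀q B(q,q))
Finally move all quantifiers to the prefix:
  ∃l ∃i ∀q (¬G(i,l) ∨ ¬G(i,i) ∨ B(q,q))
The prefix is ∃l ∃i ∀q: 1 universal, 2 existential.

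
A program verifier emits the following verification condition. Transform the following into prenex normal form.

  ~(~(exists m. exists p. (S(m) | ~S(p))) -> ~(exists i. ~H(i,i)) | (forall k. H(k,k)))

forall m. forall p. exists i. exists k. (~S(m) & S(p) & ~H(i,i) & ~H(k,k))

Eliminate → and ↔ using ¬ and ∨.
  ~(~~(exists m. exists p. (S(m) | ~S(p))) | ~(exists i. ~H(i,i)) | (forall k. H(k,k)))
Move each ¬ inward, flipping quantifiers it crosses:
  (forall m. forall p. (~S(m) & S(p))) & (exists i. ~H(i,i)) & (exists k. ~H(k,k))
All bound variables are already distinct, so no renaming is needed.
Extract every quantifier outward, since the variables are now distinct and don't occur free across branches:
  forall m. forall p. exists i. exists k. (~S(m) & S(p) & ~H(i,i) & ~H(k,k))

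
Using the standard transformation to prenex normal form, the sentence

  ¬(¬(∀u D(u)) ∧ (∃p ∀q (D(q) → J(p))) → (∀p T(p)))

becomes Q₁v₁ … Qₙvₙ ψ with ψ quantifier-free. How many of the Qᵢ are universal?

1

First replace A → B with ¬A ∨ B.
  ¬(¬(¬(∀u D(u)) ∧ (∃p ∀q (¬D(q) ∨ J(p)))) ∨ (∀p T(p)))
Push ¬ through the quantifiers and connectives to reach negation normal form:
  (∃u ¬D(u)) ∧ (∃p ∀q (¬D(q) ∨ J(p))) ∧ (∃p ¬T(p))
Give each quantifier a distinct variable: p↦y.
  (∃u ¬D(u)) ∧ (∃p ∀q (¬D(q) ∨ J(p))) ∧ (∃y ¬T(y))
Extract every quantifier outward, since the variables are now distinct and don't occur free across branches:
  ∃u ∃p ∀q ∃y (¬D(u) ∧ (¬D(q) ∨ J(p)) ∧ ¬T(y))
The prefix is ∃u ∃p ∀q ∃y: 1 universal, 3 existential.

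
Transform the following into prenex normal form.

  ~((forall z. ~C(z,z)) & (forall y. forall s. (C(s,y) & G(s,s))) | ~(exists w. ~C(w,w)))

Push ¬ through the quantifiers and connectives to reach negation normal form:
  ((exists z. C(z,z)) | (exists y. exists s. (~C(s,y) | ~G(s,s)))) & (exists w. ~C(w,w))
All bound variables are already distinct, so no renaming is needed.
Pull the quantifiers to the front (each side's bound variable is not free in the other side):
  exists z. exists y. exists s. exists w. ((C(z,z) | ~C(s,y) | ~G(s,s)) & ~C(w,w))

exists z. exists y. exists s. exists w. ((C(z,z) | ~C(s,y) | ~G(s,s)) & ~C(w,w))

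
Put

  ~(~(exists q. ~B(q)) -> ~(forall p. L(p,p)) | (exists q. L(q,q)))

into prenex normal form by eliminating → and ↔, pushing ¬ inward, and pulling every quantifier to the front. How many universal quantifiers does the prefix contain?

3

Rewrite implications/biconditionals: A → B as ¬A ∨ B.
  ~(~~(exists q. ~B(q)) | ~(forall p. L(p,p)) | (exists q. L(q,q)))
Move each ¬ inward, flipping quantifiers it crosses:
  (forall q. B(q)) & (forall p. L(p,p)) & (forall q. ~L(q,q))
Rename bound variables to avoid capture: q↦y1.
  (forall q. B(q)) & (forall p. L(p,p)) & (forall y1. ~L(y1,y1))
Finally move all quantifiers to the prefix:
  forall q. forall p. forall y1. (B(q) & L(p,p) & ~L(y1,y1))
The prefix is forall q forall p forall y1: 3 universal, 0 existential.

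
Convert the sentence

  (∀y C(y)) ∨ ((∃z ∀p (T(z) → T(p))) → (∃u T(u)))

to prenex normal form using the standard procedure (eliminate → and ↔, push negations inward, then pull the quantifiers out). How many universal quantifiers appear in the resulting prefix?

2

Eliminate → and ↔ using ¬ and ∨.
  (∀y C(y)) ∨ ¬(∃z ∀p (¬T(z) ∨ T(p))) ∨ (∃u T(u))
Move each ¬ inward, flipping quantifiers it crosses:
  (∀y C(y)) ∨ (∀z ∃p (T(z) ∧ ¬T(p))) ∨ (∃u T(u))
All bound variables are already distinct, so no renaming is needed.
Extract every quantifier outward, since the variables are now distinct and don't occur free across branches:
  ∀y ∀z ∃p ∃u (C(y) ∨ T(z) ∧ ¬T(p) ∨ T(u))
The prefix is ∀y ∀z ∃p ∃u: 2 universal, 2 existential.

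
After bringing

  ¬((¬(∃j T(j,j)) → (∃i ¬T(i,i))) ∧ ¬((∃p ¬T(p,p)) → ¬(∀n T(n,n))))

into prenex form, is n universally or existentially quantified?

Eliminate → and ↔ using ¬ and ∨.
  ¬((¬¬(∃j T(j,j)) ∨ (∃i ¬T(i,i))) ∧ ¬(¬(∃p ¬T(p,p)) ∨ ¬(∀n T(n,n))))
Move each ¬ inward, flipping quantifiers it crosses:
  (∀j ¬T(j,j)) ∧ (∀i T(i,i)) ∨ (∀p T(p,p)) ∨ (∃n ¬T(n,n))
All bound variables are already distinct, so no renaming is needed.
Finally move all quantifiers to the prefix:
  ∀j ∀i ∀p ∃n (¬T(j,j) ∧ T(i,i) ∨ T(p,p) ∨ ¬T(n,n))
The quantifier ∀n sits under an odd number of negations (counting the antecedent side of each →), so it flips to ∃n.

existential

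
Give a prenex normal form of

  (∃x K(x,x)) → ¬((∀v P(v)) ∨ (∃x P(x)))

First replace A → B with ¬A ∨ B.
  ¬(∃x K(x,x)) ∨ ¬((∀v P(v)) ∨ (∃x P(x)))
Push ¬ through the quantifiers and connectives to reach negation normal form:
  (∀x ¬K(x,x)) ∨ (∃v ¬P(v)) ∧ (∀x ¬P(x))
Standardize variables apart so no two quantifiers bind the same name: x↦b.
  (∀x ¬K(x,x)) ∨ (∃v ¬P(v)) ∧ (∀b ¬P(b))
Pull the quantifiers to the front (each side's bound variable is not free in the other side):
  ∀x ∃v ∀b (¬K(x,x) ∨ ¬P(v) ∧ ¬P(b))

∀x ∃v ∀b (¬K(x,x) ∨ ¬P(v) ∧ ¬P(b))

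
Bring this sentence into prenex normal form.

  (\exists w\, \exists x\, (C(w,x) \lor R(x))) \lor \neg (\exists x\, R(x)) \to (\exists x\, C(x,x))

First replace A → B with ¬A ∨ B.
  \neg ((\exists w\, \exists x\, (C(w,x) \lor R(x))) \lor \neg (\exists x\, R(x))) \lor (\exists x\, C(x,x))
Move each ¬ inward, flipping quantifiers it crosses:
  (\forall w\, \forall x\, (\neg C(w,x) \land \neg R(x))) \land (\exists x\, R(x)) \lor (\exists x\, C(x,x))
Rename bound variables to avoid capture: x↦y1, x↦p.
  (\forall w\, \forall x\, (\neg C(w,x) \land \neg R(x))) \land (\exists y1\, R(y1)) \lor (\exists p\, C(p,p))
Extract every quantifier outward, since the variables are now distinct and don't occur free across branches:
  \forall w\, \forall x\, \exists y1\, \exists p\, (\neg C(w,x) \land \neg R(x) \land R(y1) \lor C(p,p))

\forall w\, \forall x\, \exists y1\, \exists p\, (\neg C(w,x) \land \neg R(x) \land R(y1) \lor C(p,p))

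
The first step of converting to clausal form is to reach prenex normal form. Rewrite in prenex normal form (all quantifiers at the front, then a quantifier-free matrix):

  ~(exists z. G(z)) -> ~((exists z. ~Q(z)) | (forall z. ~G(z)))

exists z. forall x. exists w1. (G(z) | Q(x) & G(w1))

First replace A → B with ¬A ∨ B.
  ~~(exists z. G(z)) | ~((exists z. ~Q(z)) | (forall z. ~G(z)))
Push ¬ through the quantifiers and connectives to reach negation normal form:
  (exists z. G(z)) | (forall z. Q(z)) & (exists z. G(z))
Give each quantifier a distinct variable: z↦x, z↦w1.
  (exists z. G(z)) | (forall x. Q(x)) & (exists w1. G(w1))
Extract every quantifier outward, since the variables are now distinct and don't occur free across branches:
  exists z. forall x. exists w1. (G(z) | Q(x) & G(w1))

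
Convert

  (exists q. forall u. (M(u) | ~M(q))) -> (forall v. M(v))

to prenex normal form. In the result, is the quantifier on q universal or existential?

First replace A → B with ¬A ∨ B.
  ~(exists q. forall u. (M(u) | ~M(q))) | (forall v. M(v))
Move each ¬ inward, flipping quantifiers it crosses:
  (forall q. exists u. (~M(u) & M(q))) | (forall v. M(v))
All bound variables are already distinct, so no renaming is needed.
Finally move all quantifiers to the prefix:
  forall q. exists u. forall v. (~M(u) & M(q) | M(v))
The quantifier exists q sits under an odd number of negations (counting the antecedent side of each →), so it flips to forall q.

universal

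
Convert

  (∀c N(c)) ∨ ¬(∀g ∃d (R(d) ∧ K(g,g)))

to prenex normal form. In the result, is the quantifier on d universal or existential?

Move each ¬ inward, flipping quantifiers it crosses:
  (∀c N(c)) ∨ (∃g ∀d (¬R(d) ∨ ¬K(g,g)))
Pull the quantifiers to the front (each side's bound variable is not free in the other side):
  ∀c ∃g ∀d (N(c) ∨ ¬R(d) ∨ ¬K(g,g))
The quantifier ∃d sits under an odd number of negations, so it flips to ∀d.

universal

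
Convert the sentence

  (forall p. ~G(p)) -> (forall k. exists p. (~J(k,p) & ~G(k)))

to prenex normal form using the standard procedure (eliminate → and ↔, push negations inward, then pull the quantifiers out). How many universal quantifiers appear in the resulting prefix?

1

First replace A → B with ¬A ∨ B.
  ~(forall p. ~G(p)) | (forall k. exists p. (~J(k,p) & ~G(k)))
Drive negations inward (¬∀x A ≡ ∃x ¬A, ¬∃x A ≡ ∀x ¬A, De Morgan for ∧/∨):
  (exists p. G(p)) | (forall k. exists p. (~J(k,p) & ~G(k)))
Give each quantifier a distinct variable: p↦z.
  (exists p. G(p)) | (forall k. exists z. (~J(k,z) & ~G(k)))
Extract every quantifier outward, since the variables are now distinct and don't occur free across branches:
  exists p. forall k. exists z. (G(p) | ~J(k,z) & ~G(k))
The prefix is exists p forall k exists z: 1 universal, 2 existential.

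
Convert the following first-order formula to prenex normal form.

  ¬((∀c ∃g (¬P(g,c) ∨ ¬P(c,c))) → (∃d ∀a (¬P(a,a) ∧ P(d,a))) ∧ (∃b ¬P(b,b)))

∀c ∃g ∀d ∃a ∀b ((¬P(g,c) ∨ ¬P(c,c)) ∧ (P(a,a) ∨ ¬P(d,a) ∨ P(b,b)))

First replace A → B with ¬A ∨ B.
  ¬(¬(∀c ∃g (¬P(g,c) ∨ ¬P(c,c))) ∨ (∃d ∀a (¬P(a,a) ∧ P(d,a))) ∧ (∃b ¬P(b,b)))
Move each ¬ inward, flipping quantifiers it crosses:
  (∀c ∃g (¬P(g,c) ∨ ¬P(c,c))) ∧ ((∀d ∃a (P(a,a) ∨ ¬P(d,a))) ∨ (∀b P(b,b)))
All bound variables are already distinct, so no renaming is needed.
Extract every quantifier outward, since the variables are now distinct and don't occur free across branches:
  ∀c ∃g ∀d ∃a ∀b ((¬P(g,c) ∨ ¬P(c,c)) ∧ (P(a,a) ∨ ¬P(d,a) ∨ P(b,b)))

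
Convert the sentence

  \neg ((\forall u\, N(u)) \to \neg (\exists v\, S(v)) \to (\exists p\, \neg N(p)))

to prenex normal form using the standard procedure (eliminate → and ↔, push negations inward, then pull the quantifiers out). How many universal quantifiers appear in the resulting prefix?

3

First replace A → B with ¬A ∨ B.
  \neg (\neg (\forall u\, N(u)) \lor \neg \neg (\exists v\, S(v)) \lor (\exists p\, \neg N(p)))
Move each ¬ inward, flipping quantifiers it crosses:
  (\forall u\, N(u)) \land (\forall v\, \neg S(v)) \land (\forall p\, N(p))
Finally move all quantifiers to the prefix:
  \forall u\, \forall v\, \forall p\, (N(u) \land \neg S(v) \land N(p))
The prefix is \forall u \forall v \forall p: 3 universal, 0 existential.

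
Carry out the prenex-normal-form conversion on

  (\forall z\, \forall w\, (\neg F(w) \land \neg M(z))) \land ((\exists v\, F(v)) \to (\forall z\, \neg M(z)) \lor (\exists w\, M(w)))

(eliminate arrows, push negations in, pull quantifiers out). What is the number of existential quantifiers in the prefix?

1

Rewrite implications/biconditionals: A → B as ¬A ∨ B.
  (\forall z\, \forall w\, (\neg F(w) \land \neg M(z))) \land (\neg (\exists v\, F(v)) \lor (\forall z\, \neg M(z)) \lor (\exists w\, M(w)))
Move each ¬ inward, flipping quantifiers it crosses:
  (\forall z\, \forall w\, (\neg F(w) \land \neg M(z))) \land ((\forall v\, \neg F(v)) \lor (\forall z\, \neg M(z)) \lor (\exists w\, M(w)))
Rename bound variables to avoid capture: z↦v1, w↦p.
  (\forall z\, \forall w\, (\neg F(w) \land \neg M(z))) \land ((\forall v\, \neg F(v)) \lor (\forall v1\, \neg M(v1)) \lor (\exists p\, M(p)))
Pull the quantifiers to the front (each side's bound variable is not free in the other side):
  \forall z\, \forall w\, \forall v\, \forall v1\, \exists p\, (\neg F(w) \land \neg M(z) \land (\neg F(v) \lor \neg M(v1) \lor M(p)))
The prefix is \forall z \forall w \forall v \forall v1 \exists p: 4 universal, 1 existential.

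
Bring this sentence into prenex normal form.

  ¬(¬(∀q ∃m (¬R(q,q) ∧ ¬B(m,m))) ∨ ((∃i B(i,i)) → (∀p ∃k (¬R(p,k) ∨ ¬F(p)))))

First replace A → B with ¬A ∨ B.
  ¬(¬(∀q ∃m (¬R(q,q) ∧ ¬B(m,m))) ∨ ¬(∃i B(i,i)) ∨ (∀p ∃k (¬R(p,k) ∨ ¬F(p))))
Move each ¬ inward, flipping quantifiers it crosses:
  (∀q ∃m (¬R(q,q) ∧ ¬B(m,m))) ∧ (∃i B(i,i)) ∧ (∃p ∀k (R(p,k) ∧ F(p)))
Finally move all quantifiers to the prefix:
  ∀q ∃m ∃i ∃p ∀k (¬R(q,q) ∧ ¬B(m,m) ∧ B(i,i) ∧ R(p,k) ∧ F(p))

∀q ∃m ∃i ∃p ∀k (¬R(q,q) ∧ ¬B(m,m) ∧ B(i,i) ∧ R(p,k) ∧ F(p))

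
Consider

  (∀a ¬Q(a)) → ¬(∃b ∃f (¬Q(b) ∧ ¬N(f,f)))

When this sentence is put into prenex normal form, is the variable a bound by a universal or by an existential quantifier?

existential

First replace A → B with ¬A ∨ B.
  ¬(∀a ¬Q(a)) ∨ ¬(∃b ∃f (¬Q(b) ∧ ¬N(f,f)))
Drive negations inward (¬∀x A ≡ ∃x ¬A, ¬∃x A ≡ ∀x ¬A, De Morgan for ∧/∨):
  (∃a Q(a)) ∨ (∀b ∀f (Q(b) ∨ N(f,f)))
All bound variables are already distinct, so no renaming is needed.
Extract every quantifier outward, since the variables are now distinct and don't occur free across branches:
  ∃a ∀b ∀f (Q(a) ∨ Q(b) ∨ N(f,f))
The quantifier ∀a sits under an odd number of negations (counting the antecedent side of each →), so it flips to ∃a.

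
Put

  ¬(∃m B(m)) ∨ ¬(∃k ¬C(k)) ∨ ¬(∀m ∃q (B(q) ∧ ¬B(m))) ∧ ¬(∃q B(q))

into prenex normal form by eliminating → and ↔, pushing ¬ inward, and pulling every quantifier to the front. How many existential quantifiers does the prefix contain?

1

Move each ¬ inward, flipping quantifiers it crosses:
  (∀m ¬B(m)) ∨ (∀k C(k)) ∨ (∃m ∀q (¬B(q) ∨ B(m))) ∧ (∀q ¬B(q))
Give each quantifier a distinct variable: m↦r, q↦c.
  (∀m ¬B(m)) ∨ (∀k C(k)) ∨ (∃r ∀q (¬B(q) ∨ B(r))) ∧ (∀c ¬B(c))
Pull the quantifiers to the front (each side's bound variable is not free in the other side):
  ∀m ∀k ∃r ∀q ∀c (¬B(m) ∨ C(k) ∨ (¬B(q) ∨ B(r)) ∧ ¬B(c))
The prefix is ∀m ∀k ∃r ∀q ∀c: 4 universal, 1 existential.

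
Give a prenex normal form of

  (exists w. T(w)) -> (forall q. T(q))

forall w. forall q. (~T(w) | T(q))

Rewrite implications/biconditionals: A → B as ¬A ∨ B.
  ~(exists w. T(w)) | (forall q. T(q))
Drive negations inward (¬∀x A ≡ ∃x ¬A, ¬∃x A ≡ ∀x ¬A, De Morgan for ∧/∨):
  (forall w. ~T(w)) | (forall q. T(q))
All bound variables are already distinct, so no renaming is needed.
Finally move all quantifiers to the prefix:
  forall w. forall q. (~T(w) | T(q))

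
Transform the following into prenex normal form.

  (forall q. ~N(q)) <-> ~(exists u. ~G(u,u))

First replace A → B with ¬A ∨ B; A ↔ B as (¬A ∨ B) ∧ (¬B ∨ A).
  (~(forall q. ~N(q)) | ~(exists u. ~G(u,u))) & (~~(exists u. ~G(u,u)) | (forall q. ~N(q)))
Move each ¬ inward, flipping quantifiers it crosses:
  ((exists q. N(q)) | (forall u. G(u,u))) & ((exists u. ~G(u,u)) | (forall q. ~N(q)))
Give each quantifier a distinct variable: u↦z, q↦y.
  ((exists q. N(q)) | (forall u. G(u,u))) & ((exists z. ~G(z,z)) | (forall y. ~N(y)))
Pull the quantifiers to the front (each side's bound variable is not free in the other side):
  exists q. forall u. exists z. forall y. ((N(q) | G(u,u)) & (~G(z,z) | ~N(y)))

exists q. forall u. exists z. forall y. ((N(q) | G(u,u)) & (~G(z,z) | ~N(y)))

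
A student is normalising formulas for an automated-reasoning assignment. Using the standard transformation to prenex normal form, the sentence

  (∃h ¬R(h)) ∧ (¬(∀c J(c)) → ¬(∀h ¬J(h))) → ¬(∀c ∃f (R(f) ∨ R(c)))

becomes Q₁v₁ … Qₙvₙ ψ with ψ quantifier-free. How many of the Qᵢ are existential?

Eliminate → and ↔ using ¬ and ∨.
  ¬((∃h ¬R(h)) ∧ (¬¬(∀c J(c)) ∨ ¬(∀h ¬J(h)))) ∨ ¬(∀c ∃f (R(f) ∨ R(c)))
Drive negations inward (¬∀x A ≡ ∃x ¬A, ¬∃x A ≡ ∀x ¬A, De Morgan for ∧/∨):
  (∀h R(h)) ∨ (∃c ¬J(c)) ∧ (∀h ¬J(h)) ∨ (∃c ∀f (¬R(f) ∧ ¬R(c)))
Rename bound variables to avoid capture: h↦a, c↦v1.
  (∀h R(h)) ∨ (∃c ¬J(c)) ∧ (∀a ¬J(a)) ∨ (∃v1 ∀f (¬R(f) ∧ ¬R(v1)))
Finally move all quantifiers to the prefix:
  ∀h ∃c ∀a ∃v1 ∀f (R(h) ∨ ¬J(c) ∧ ¬J(a) ∨ ¬R(f) ∧ ¬R(v1))
The prefix is ∀h ∃c ∀a ∃v1 ∀f: 3 universal, 2 existential.

2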